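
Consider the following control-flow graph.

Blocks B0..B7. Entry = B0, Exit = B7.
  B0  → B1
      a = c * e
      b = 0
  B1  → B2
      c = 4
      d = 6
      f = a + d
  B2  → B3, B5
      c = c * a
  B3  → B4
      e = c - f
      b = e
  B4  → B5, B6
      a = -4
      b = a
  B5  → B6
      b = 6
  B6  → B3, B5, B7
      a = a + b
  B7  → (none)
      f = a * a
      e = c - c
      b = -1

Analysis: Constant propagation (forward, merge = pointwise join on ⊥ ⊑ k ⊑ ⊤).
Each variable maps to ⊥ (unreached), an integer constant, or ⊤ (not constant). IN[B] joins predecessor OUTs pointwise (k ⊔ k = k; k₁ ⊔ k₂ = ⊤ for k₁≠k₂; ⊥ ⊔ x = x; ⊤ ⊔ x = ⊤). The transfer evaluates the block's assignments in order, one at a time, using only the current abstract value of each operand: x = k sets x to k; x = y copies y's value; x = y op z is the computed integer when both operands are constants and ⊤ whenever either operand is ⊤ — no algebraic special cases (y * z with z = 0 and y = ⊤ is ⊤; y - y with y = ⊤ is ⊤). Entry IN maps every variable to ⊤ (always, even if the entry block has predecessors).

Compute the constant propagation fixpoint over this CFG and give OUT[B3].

Answer: {a: ⊤, b: ⊤, c: ⊤, d: 6, e: ⊤, f: ⊤}

Working:
Per-block solution:
  B0:  IN=(all ⊤)  OUT={b:0; rest ⊤}
  B1:  IN={b:0; rest ⊤}  OUT={b:0, c:4, d:6; rest ⊤}
  B2:  IN={b:0, c:4, d:6; rest ⊤}  OUT={b:0, d:6; rest ⊤}
  B3:  IN={d:6; rest ⊤}  OUT={d:6; rest ⊤}
  B4:  IN={d:6; rest ⊤}  OUT={a:-4, b:-4, d:6; rest ⊤}
  B5:  IN={d:6; rest ⊤}  OUT={b:6, d:6; rest ⊤}
  B6:  IN={d:6; rest ⊤}  OUT={d:6; rest ⊤}
  B7:  IN={d:6; rest ⊤}  OUT={b:-1, d:6; rest ⊤}

Merge at B3: IN[B3] = OUT[B2] ⊔ OUT[B6] = {a: ⊤, b: ⊤, c: ⊤, d: 6, e: ⊤, f: ⊤}
Applying B3's transfer function to that IN value gives OUT[B3] (row B3 above).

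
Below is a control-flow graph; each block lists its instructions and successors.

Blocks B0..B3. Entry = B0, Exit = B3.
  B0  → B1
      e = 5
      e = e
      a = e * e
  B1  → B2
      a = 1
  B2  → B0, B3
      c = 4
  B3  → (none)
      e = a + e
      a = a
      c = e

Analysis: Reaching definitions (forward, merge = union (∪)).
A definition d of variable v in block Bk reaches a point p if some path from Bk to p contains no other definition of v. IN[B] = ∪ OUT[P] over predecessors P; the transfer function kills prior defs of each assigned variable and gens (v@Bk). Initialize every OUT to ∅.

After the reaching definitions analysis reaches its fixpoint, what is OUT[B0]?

Answer: {a@B0, c@B2, e@B0}

Derivation:
Per-block solution:
  B0:  IN={a@B1, c@B2, e@B0}  OUT={a@B0, c@B2, e@B0}
  B1:  IN={a@B0, c@B2, e@B0}  OUT={a@B1, c@B2, e@B0}
  B2:  IN={a@B1, c@B2, e@B0}  OUT={a@B1, c@B2, e@B0}
  B3:  IN={a@B1, c@B2, e@B0}  OUT={a@B3, c@B3, e@B3}

Merge at B0 (entry node, so the boundary value {} is joined with the incoming edge(s)): IN[B0] = {} ⊔ OUT[B2] = {a@B1, c@B2, e@B0}
Applying B0's transfer function to that IN value gives OUT[B0] (row B0 above).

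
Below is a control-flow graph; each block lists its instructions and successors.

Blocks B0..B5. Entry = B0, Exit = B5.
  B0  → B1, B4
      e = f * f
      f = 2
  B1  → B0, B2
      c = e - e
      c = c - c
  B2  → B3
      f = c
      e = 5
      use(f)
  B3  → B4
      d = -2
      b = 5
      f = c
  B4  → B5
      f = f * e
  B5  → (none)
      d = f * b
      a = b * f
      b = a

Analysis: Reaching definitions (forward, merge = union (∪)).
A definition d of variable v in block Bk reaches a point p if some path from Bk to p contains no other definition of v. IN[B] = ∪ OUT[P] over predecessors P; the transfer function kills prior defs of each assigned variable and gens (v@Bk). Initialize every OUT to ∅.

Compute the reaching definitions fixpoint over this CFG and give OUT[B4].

Answer: {b@B3, c@B1, d@B3, e@B0, e@B2, f@B4}

Derivation:
Converged values:
  B0:  IN={c@B1, e@B0, f@B0}  OUT={c@B1, e@B0, f@B0}
  B1:  IN={c@B1, e@B0, f@B0}  OUT={c@B1, e@B0, f@B0}
  B2:  IN={c@B1, e@B0, f@B0}  OUT={c@B1, e@B2, f@B2}
  B3:  IN={c@B1, e@B2, f@B2}  OUT={b@B3, c@B1, d@B3, e@B2, f@B3}
  B4:  IN={b@B3, c@B1, d@B3, e@B0, e@B2, f@B0, f@B3}  OUT={b@B3, c@B1, d@B3, e@B0, e@B2, f@B4}
  B5:  IN={b@B3, c@B1, d@B3, e@B0, e@B2, f@B4}  OUT={a@B5, b@B5, c@B1, d@B5, e@B0, e@B2, f@B4}

Merge at B4: IN[B4] = OUT[B0] ⊔ OUT[B3] = {b@B3, c@B1, d@B3, e@B0, e@B2, f@B0, f@B3}
Applying B4's transfer function to that IN value gives OUT[B4] (row B4 above).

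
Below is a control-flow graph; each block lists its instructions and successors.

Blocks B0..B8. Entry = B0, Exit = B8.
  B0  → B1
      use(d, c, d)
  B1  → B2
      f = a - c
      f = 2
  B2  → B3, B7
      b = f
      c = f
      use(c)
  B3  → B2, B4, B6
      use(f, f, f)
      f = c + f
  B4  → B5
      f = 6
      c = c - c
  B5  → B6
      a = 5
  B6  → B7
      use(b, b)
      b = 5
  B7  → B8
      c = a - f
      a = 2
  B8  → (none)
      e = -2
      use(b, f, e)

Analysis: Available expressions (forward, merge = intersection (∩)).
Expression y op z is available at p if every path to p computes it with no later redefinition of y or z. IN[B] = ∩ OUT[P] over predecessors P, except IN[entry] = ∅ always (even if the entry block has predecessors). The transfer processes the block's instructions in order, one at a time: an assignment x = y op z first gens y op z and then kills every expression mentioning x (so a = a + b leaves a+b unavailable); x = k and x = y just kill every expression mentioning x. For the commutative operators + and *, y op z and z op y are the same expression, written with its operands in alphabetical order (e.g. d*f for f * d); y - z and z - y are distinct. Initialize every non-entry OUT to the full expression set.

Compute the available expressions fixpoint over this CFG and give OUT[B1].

Fixpoint table:
  B0:   IN={}   OUT={}
  B1:   IN={}   OUT={a-c}
  B2:   IN={}   OUT={}
  B3:   IN={}   OUT={}
  B4:   IN={}   OUT={}
  B5:   IN={}   OUT={}
  B6:   IN={}   OUT={}
  B7:   IN={}   OUT={}
  B8:   IN={}   OUT={}

Merge at B1: IN[B1] = OUT[B0] = {}
Applying B1's transfer function to that IN value gives OUT[B1] (row B1 above).

Answer: {a-c}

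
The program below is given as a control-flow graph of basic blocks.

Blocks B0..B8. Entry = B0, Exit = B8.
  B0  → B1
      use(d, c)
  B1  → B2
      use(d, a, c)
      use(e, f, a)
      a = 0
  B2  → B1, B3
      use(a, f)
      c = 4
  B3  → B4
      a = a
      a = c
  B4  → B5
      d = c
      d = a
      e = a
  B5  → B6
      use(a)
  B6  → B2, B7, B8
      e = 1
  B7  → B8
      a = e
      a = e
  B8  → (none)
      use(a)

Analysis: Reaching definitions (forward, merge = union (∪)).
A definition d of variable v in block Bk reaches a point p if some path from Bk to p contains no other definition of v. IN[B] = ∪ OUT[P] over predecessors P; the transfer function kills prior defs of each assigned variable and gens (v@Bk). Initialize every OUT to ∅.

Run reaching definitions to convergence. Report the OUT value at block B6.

Answer: {a@B3, c@B2, d@B4, e@B6}

Working:
Fixpoint table:
  B0:   IN={}   OUT={}
  B1:   IN={a@B1, a@B3, c@B2, d@B4, e@B6}   OUT={a@B1, c@B2, d@B4, e@B6}
  B2:   IN={a@B1, a@B3, c@B2, d@B4, e@B6}   OUT={a@B1, a@B3, c@B2, d@B4, e@B6}
  B3:   IN={a@B1, a@B3, c@B2, d@B4, e@B6}   OUT={a@B3, c@B2, d@B4, e@B6}
  B4:   IN={a@B3, c@B2, d@B4, e@B6}   OUT={a@B3, c@B2, d@B4, e@B4}
  B5:   IN={a@B3, c@B2, d@B4, e@B4}   OUT={a@B3, c@B2, d@B4, e@B4}
  B6:   IN={a@B3, c@B2, d@B4, e@B4}   OUT={a@B3, c@B2, d@B4, e@B6}
  B7:   IN={a@B3, c@B2, d@B4, e@B6}   OUT={a@B7, c@B2, d@B4, e@B6}
  B8:   IN={a@B3, a@B7, c@B2, d@B4, e@B6}   OUT={a@B3, a@B7, c@B2, d@B4, e@B6}

Merge at B6: IN[B6] = OUT[B5] = {a@B3, c@B2, d@B4, e@B4}
Applying B6's transfer function to that IN value gives OUT[B6] (row B6 above).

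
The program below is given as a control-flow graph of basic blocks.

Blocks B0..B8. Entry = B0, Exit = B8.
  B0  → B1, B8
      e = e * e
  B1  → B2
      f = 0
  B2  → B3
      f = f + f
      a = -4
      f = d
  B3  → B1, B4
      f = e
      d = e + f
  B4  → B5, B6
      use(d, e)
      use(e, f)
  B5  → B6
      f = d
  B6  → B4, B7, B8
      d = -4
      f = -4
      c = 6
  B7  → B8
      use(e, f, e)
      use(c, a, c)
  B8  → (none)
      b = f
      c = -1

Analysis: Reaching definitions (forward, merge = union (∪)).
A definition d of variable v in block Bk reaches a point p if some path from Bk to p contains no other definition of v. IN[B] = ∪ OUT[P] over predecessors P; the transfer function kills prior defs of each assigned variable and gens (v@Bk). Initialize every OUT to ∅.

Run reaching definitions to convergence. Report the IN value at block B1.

Answer: {a@B2, d@B3, e@B0, f@B3}

Trace:
Converged values:
  B0:  IN={}  OUT={e@B0}
  B1:  IN={a@B2, d@B3, e@B0, f@B3}  OUT={a@B2, d@B3, e@B0, f@B1}
  B2:  IN={a@B2, d@B3, e@B0, f@B1}  OUT={a@B2, d@B3, e@B0, f@B2}
  B3:  IN={a@B2, d@B3, e@B0, f@B2}  OUT={a@B2, d@B3, e@B0, f@B3}
  B4:  IN={a@B2, c@B6, d@B3, d@B6, e@B0, f@B3, f@B6}  OUT={a@B2, c@B6, d@B3, d@B6, e@B0, f@B3, f@B6}
  B5:  IN={a@B2, c@B6, d@B3, d@B6, e@B0, f@B3, f@B6}  OUT={a@B2, c@B6, d@B3, d@B6, e@B0, f@B5}
  B6:  IN={a@B2, c@B6, d@B3, d@B6, e@B0, f@B3, f@B5, f@B6}  OUT={a@B2, c@B6, d@B6, e@B0, f@B6}
  B7:  IN={a@B2, c@B6, d@B6, e@B0, f@B6}  OUT={a@B2, c@B6, d@B6, e@B0, f@B6}
  B8:  IN={a@B2, c@B6, d@B6, e@B0, f@B6}  OUT={a@B2, b@B8, c@B8, d@B6, e@B0, f@B6}

Merge at B1: IN[B1] = OUT[B0] ⊔ OUT[B3] = {a@B2, d@B3, e@B0, f@B3}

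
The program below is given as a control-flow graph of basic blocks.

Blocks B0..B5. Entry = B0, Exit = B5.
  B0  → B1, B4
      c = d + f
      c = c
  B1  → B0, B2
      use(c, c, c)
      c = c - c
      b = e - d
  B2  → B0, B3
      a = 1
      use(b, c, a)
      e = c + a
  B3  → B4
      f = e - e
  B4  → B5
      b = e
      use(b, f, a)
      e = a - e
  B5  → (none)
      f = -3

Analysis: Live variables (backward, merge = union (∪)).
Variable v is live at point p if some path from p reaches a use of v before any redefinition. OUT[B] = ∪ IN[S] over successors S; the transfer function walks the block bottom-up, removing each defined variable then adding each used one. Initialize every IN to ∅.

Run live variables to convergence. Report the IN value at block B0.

Answer: {a, d, e, f}

Trace:
Per-block solution:
  B0: | IN={a, d, e, f} | OUT={a, c, d, e, f}
  B1: | IN={a, c, d, e, f} | OUT={a, b, c, d, e, f}
  B2: | IN={b, c, d, f} | OUT={a, d, e, f}
  B3: | IN={a, e} | OUT={a, e, f}
  B4: | IN={a, e, f} | OUT={}
  B5: | IN={} | OUT={}

Merge at B0: OUT[B0] = IN[B1] ⊔ IN[B4] = {a, c, d, e, f}
Applying B0's transfer function to that OUT value gives IN[B0] (row B0 above).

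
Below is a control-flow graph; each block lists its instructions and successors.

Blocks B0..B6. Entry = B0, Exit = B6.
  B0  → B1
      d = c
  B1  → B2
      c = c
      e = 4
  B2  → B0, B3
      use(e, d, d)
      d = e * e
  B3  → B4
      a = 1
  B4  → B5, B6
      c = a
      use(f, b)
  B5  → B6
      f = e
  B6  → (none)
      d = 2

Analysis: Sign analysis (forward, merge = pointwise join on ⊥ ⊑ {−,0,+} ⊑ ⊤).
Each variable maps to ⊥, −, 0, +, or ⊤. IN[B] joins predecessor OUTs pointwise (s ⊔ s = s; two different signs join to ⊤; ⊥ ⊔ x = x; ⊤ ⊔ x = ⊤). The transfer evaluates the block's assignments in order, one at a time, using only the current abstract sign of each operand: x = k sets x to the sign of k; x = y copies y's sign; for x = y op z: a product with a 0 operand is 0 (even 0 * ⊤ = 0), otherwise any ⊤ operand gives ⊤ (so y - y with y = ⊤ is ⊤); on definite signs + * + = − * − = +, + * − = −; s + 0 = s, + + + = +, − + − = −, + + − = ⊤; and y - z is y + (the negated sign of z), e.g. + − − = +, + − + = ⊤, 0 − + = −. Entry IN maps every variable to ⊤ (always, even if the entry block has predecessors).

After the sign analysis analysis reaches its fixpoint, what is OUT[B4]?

Answer: {a: +, b: ⊤, c: +, d: +, e: +, f: ⊤}

Working:
Per-block solution:
  B0:  IN=(all ⊤)  OUT=(all ⊤)
  B1:  IN=(all ⊤)  OUT={e:+; rest ⊤}
  B2:  IN={e:+; rest ⊤}  OUT={d:+, e:+; rest ⊤}
  B3:  IN={d:+, e:+; rest ⊤}  OUT={a:+, d:+, e:+; rest ⊤}
  B4:  IN={a:+, d:+, e:+; rest ⊤}  OUT={a:+, c:+, d:+, e:+; rest ⊤}
  B5:  IN={a:+, c:+, d:+, e:+; rest ⊤}  OUT={a:+, c:+, d:+, e:+, f:+; rest ⊤}
  B6:  IN={a:+, c:+, d:+, e:+; rest ⊤}  OUT={a:+, c:+, d:+, e:+; rest ⊤}

Merge at B4: IN[B4] = OUT[B3] = {a: +, b: ⊤, c: ⊤, d: +, e: +, f: ⊤}
Applying B4's transfer function to that IN value gives OUT[B4] (row B4 above).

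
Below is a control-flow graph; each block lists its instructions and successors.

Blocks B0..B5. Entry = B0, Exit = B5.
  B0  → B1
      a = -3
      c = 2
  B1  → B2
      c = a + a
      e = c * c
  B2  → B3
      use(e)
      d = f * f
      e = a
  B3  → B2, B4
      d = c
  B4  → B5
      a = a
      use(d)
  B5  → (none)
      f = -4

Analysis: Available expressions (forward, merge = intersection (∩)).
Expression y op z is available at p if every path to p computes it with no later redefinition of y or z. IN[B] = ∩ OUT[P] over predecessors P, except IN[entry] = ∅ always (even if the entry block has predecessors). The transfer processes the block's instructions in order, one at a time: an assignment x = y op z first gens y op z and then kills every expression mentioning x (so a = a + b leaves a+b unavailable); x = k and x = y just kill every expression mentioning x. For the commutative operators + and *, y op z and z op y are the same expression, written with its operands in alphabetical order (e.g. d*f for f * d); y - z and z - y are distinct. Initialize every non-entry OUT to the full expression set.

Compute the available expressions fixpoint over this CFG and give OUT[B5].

Answer: {c*c}

Working:
Per-block solution:
  B0:  IN={}  OUT={}
  B1:  IN={}  OUT={a+a, c*c}
  B2:  IN={a+a, c*c}  OUT={a+a, c*c, f*f}
  B3:  IN={a+a, c*c, f*f}  OUT={a+a, c*c, f*f}
  B4:  IN={a+a, c*c, f*f}  OUT={c*c, f*f}
  B5:  IN={c*c, f*f}  OUT={c*c}

Merge at B5: IN[B5] = OUT[B4] = {c*c, f*f}
Applying B5's transfer function to that IN value gives OUT[B5] (row B5 above).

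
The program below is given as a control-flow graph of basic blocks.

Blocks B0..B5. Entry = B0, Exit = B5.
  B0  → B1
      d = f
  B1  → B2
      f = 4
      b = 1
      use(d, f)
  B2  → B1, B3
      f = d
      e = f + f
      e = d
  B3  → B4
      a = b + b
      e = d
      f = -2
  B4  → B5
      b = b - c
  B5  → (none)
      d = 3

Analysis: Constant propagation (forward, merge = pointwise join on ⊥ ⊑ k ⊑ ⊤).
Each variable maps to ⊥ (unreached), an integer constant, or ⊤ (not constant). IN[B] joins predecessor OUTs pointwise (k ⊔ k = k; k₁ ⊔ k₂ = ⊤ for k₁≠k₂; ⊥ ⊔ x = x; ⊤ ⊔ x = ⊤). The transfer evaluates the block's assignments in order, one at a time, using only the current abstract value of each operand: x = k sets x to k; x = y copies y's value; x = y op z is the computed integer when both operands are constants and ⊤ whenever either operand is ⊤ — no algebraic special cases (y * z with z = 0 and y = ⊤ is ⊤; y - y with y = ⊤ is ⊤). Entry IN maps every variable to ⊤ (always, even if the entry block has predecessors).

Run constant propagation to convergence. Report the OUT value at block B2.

Answer: {a: ⊤, b: 1, c: ⊤, d: ⊤, e: ⊤, f: ⊤}

Working:
Fixpoint table:
  B0:   IN=(all ⊤)   OUT=(all ⊤)
  B1:   IN=(all ⊤)   OUT={b:1, f:4; rest ⊤}
  B2:   IN={b:1, f:4; rest ⊤}   OUT={b:1; rest ⊤}
  B3:   IN={b:1; rest ⊤}   OUT={a:2, b:1, f:-2; rest ⊤}
  B4:   IN={a:2, b:1, f:-2; rest ⊤}   OUT={a:2, f:-2; rest ⊤}
  B5:   IN={a:2, f:-2; rest ⊤}   OUT={a:2, d:3, f:-2; rest ⊤}

Merge at B2: IN[B2] = OUT[B1] = {a: ⊤, b: 1, c: ⊤, d: ⊤, e: ⊤, f: 4}
Applying B2's transfer function to that IN value gives OUT[B2] (row B2 above).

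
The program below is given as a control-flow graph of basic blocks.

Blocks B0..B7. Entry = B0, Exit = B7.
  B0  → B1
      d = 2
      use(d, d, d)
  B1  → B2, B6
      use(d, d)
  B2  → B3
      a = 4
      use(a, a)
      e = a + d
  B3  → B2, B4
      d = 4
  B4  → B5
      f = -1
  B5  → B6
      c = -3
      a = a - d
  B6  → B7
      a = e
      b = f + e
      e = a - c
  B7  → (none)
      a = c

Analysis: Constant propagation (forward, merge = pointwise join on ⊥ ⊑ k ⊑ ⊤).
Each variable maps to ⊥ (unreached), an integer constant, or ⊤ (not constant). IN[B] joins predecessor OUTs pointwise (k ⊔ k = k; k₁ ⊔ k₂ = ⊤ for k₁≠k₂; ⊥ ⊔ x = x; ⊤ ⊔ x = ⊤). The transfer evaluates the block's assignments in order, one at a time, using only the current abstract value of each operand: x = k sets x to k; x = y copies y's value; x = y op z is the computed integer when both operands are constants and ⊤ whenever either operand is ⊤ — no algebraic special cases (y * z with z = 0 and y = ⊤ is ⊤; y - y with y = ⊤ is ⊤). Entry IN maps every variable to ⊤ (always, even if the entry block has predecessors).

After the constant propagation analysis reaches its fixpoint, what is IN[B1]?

Answer: {a: ⊤, b: ⊤, c: ⊤, d: 2, e: ⊤, f: ⊤}

Working:
Converged values:
  B0:  IN=(all ⊤)  OUT={d:2; rest ⊤}
  B1:  IN={d:2; rest ⊤}  OUT={d:2; rest ⊤}
  B2:  IN=(all ⊤)  OUT={a:4; rest ⊤}
  B3:  IN={a:4; rest ⊤}  OUT={a:4, d:4; rest ⊤}
  B4:  IN={a:4, d:4; rest ⊤}  OUT={a:4, d:4, f:-1; rest ⊤}
  B5:  IN={a:4, d:4, f:-1; rest ⊤}  OUT={a:0, c:-3, d:4, f:-1; rest ⊤}
  B6:  IN=(all ⊤)  OUT=(all ⊤)
  B7:  IN=(all ⊤)  OUT=(all ⊤)

Merge at B1: IN[B1] = OUT[B0] = {a: ⊤, b: ⊤, c: ⊤, d: 2, e: ⊤, f: ⊤}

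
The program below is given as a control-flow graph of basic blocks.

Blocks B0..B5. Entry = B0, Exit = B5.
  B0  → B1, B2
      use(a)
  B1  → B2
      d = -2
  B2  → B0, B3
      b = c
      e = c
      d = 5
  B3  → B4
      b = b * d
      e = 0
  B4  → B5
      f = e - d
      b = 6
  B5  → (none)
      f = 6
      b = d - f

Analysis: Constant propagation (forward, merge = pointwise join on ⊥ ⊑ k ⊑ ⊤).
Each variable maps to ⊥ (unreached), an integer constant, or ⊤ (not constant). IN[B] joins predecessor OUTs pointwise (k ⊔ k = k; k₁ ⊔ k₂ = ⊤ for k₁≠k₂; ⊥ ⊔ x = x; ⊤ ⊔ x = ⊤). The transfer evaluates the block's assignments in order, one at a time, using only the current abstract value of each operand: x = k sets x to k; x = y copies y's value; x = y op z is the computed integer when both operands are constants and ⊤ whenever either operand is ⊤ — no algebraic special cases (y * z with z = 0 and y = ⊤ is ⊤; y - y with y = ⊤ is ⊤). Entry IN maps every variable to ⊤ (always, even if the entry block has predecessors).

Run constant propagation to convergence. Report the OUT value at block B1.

Fixpoint table:
  B0:  IN=(all ⊤)  OUT=(all ⊤)
  B1:  IN=(all ⊤)  OUT={d:-2; rest ⊤}
  B2:  IN=(all ⊤)  OUT={d:5; rest ⊤}
  B3:  IN={d:5; rest ⊤}  OUT={d:5, e:0; rest ⊤}
  B4:  IN={d:5, e:0; rest ⊤}  OUT={b:6, d:5, e:0, f:-5; rest ⊤}
  B5:  IN={b:6, d:5, e:0, f:-5; rest ⊤}  OUT={b:-1, d:5, e:0, f:6; rest ⊤}

Merge at B1: IN[B1] = OUT[B0] = {a: ⊤, b: ⊤, c: ⊤, d: ⊤, e: ⊤, f: ⊤}
Applying B1's transfer function to that IN value gives OUT[B1] (row B1 above).

Answer: {a: ⊤, b: ⊤, c: ⊤, d: -2, e: ⊤, f: ⊤}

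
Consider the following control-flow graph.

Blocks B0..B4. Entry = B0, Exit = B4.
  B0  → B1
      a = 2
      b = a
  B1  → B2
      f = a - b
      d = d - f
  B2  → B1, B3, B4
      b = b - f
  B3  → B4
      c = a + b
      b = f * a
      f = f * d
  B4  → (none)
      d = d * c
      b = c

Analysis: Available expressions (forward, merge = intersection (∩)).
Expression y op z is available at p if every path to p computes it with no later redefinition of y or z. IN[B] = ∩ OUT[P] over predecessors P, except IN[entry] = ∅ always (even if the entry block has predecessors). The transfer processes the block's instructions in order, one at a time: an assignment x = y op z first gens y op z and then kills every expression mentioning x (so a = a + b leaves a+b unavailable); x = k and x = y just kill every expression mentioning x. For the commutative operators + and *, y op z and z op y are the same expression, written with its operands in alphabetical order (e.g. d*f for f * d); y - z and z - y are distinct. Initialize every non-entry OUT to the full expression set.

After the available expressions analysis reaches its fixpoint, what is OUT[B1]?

Per-block solution:
  B0: | IN={} | OUT={}
  B1: | IN={} | OUT={a-b}
  B2: | IN={a-b} | OUT={}
  B3: | IN={} | OUT={}
  B4: | IN={} | OUT={}

Merge at B1: IN[B1] = OUT[B0] ∩ OUT[B2] = {}
Applying B1's transfer function to that IN value gives OUT[B1] (row B1 above).

Answer: {a-b}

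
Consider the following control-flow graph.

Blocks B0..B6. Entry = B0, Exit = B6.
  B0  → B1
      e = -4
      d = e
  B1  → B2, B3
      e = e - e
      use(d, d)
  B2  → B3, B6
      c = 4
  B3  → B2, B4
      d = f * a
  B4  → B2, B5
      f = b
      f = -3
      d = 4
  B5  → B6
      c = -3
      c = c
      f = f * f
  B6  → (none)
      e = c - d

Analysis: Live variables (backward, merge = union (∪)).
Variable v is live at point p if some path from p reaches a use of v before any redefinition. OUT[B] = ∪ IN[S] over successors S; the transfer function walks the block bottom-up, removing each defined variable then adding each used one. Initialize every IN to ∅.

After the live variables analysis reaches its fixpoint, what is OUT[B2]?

Per-block solution:
  B0:  IN={a, b, f}  OUT={a, b, d, e, f}
  B1:  IN={a, b, d, e, f}  OUT={a, b, d, f}
  B2:  IN={a, b, d, f}  OUT={a, b, c, d, f}
  B3:  IN={a, b, f}  OUT={a, b, d, f}
  B4:  IN={a, b}  OUT={a, b, d, f}
  B5:  IN={d, f}  OUT={c, d}
  B6:  IN={c, d}  OUT={}

Merge at B2: OUT[B2] = IN[B3] ⊔ IN[B6] = {a, b, c, d, f}

Answer: {a, b, c, d, f}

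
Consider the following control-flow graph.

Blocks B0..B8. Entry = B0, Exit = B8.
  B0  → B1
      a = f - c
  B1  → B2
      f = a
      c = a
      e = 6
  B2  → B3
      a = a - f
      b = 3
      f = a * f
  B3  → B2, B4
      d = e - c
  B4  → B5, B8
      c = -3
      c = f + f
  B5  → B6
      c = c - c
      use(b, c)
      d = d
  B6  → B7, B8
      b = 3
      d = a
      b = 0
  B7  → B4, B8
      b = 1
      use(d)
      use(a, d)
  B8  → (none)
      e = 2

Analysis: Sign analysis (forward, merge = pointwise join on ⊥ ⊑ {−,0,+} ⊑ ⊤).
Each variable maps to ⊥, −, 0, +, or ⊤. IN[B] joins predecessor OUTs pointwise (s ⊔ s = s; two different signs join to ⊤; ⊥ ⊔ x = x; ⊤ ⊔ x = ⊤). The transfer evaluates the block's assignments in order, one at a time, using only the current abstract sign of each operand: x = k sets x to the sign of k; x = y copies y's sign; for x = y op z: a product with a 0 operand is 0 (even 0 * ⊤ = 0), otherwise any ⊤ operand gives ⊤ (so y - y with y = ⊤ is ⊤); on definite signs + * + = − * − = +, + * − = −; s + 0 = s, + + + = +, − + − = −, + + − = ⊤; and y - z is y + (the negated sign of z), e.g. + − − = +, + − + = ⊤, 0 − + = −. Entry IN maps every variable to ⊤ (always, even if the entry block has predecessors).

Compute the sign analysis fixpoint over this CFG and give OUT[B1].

Answer: {a: ⊤, b: ⊤, c: ⊤, d: ⊤, e: +, f: ⊤}

Working:
Fixpoint table:
  B0:  IN=(all ⊤)  OUT=(all ⊤)
  B1:  IN=(all ⊤)  OUT={e:+; rest ⊤}
  B2:  IN={e:+; rest ⊤}  OUT={b:+, e:+; rest ⊤}
  B3:  IN={b:+, e:+; rest ⊤}  OUT={b:+, e:+; rest ⊤}
  B4:  IN={b:+, e:+; rest ⊤}  OUT={b:+, e:+; rest ⊤}
  B5:  IN={b:+, e:+; rest ⊤}  OUT={b:+, e:+; rest ⊤}
  B6:  IN={b:+, e:+; rest ⊤}  OUT={b:0, e:+; rest ⊤}
  B7:  IN={b:0, e:+; rest ⊤}  OUT={b:+, e:+; rest ⊤}
  B8:  IN={e:+; rest ⊤}  OUT={e:+; rest ⊤}

Merge at B1: IN[B1] = OUT[B0] = {a: ⊤, b: ⊤, c: ⊤, d: ⊤, e: ⊤, f: ⊤}
Applying B1's transfer function to that IN value gives OUT[B1] (row B1 above).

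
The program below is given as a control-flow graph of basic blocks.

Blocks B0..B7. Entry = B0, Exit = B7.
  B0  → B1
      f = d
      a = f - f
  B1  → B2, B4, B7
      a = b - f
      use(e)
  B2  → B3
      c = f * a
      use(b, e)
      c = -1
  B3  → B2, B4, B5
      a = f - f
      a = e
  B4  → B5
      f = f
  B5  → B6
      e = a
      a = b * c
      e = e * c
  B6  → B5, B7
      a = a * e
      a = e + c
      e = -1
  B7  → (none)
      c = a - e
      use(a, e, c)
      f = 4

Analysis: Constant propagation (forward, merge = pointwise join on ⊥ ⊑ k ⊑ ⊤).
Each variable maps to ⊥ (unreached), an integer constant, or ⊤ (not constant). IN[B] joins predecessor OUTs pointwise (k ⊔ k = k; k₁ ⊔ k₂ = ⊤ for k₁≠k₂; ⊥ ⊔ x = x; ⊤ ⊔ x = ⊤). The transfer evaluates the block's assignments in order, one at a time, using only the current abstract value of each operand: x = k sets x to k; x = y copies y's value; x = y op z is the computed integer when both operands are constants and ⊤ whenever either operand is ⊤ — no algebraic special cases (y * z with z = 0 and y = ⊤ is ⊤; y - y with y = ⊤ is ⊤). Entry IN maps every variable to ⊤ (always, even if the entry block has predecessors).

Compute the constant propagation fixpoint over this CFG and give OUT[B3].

Answer: {a: ⊤, b: ⊤, c: -1, d: ⊤, e: ⊤, f: ⊤}

Trace:
Per-block solution:
  B0:  IN=(all ⊤)  OUT=(all ⊤)
  B1:  IN=(all ⊤)  OUT=(all ⊤)
  B2:  IN=(all ⊤)  OUT={c:-1; rest ⊤}
  B3:  IN={c:-1; rest ⊤}  OUT={c:-1; rest ⊤}
  B4:  IN=(all ⊤)  OUT=(all ⊤)
  B5:  IN=(all ⊤)  OUT=(all ⊤)
  B6:  IN=(all ⊤)  OUT={e:-1; rest ⊤}
  B7:  IN=(all ⊤)  OUT={f:4; rest ⊤}

Merge at B3: IN[B3] = OUT[B2] = {a: ⊤, b: ⊤, c: -1, d: ⊤, e: ⊤, f: ⊤}
Applying B3's transfer function to that IN value gives OUT[B3] (row B3 above).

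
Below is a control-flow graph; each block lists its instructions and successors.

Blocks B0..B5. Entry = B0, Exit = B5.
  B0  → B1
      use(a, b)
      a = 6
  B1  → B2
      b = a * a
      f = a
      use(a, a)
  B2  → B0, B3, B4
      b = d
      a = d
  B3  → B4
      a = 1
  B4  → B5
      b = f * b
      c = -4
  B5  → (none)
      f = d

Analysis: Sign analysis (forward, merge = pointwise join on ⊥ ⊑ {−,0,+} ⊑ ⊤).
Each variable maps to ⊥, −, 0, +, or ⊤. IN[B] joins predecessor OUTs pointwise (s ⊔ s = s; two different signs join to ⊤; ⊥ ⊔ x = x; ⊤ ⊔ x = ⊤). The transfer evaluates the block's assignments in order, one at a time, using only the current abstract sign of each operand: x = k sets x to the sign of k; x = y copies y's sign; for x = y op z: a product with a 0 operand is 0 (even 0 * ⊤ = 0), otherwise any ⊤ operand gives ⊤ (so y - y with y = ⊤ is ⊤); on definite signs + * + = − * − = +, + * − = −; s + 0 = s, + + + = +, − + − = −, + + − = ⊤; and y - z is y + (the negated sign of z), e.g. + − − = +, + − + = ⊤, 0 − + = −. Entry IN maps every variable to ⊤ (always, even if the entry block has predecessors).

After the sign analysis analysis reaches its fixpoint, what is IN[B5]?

Converged values:
  B0:  IN=(all ⊤)  OUT={a:+; rest ⊤}
  B1:  IN={a:+; rest ⊤}  OUT={a:+, b:+, f:+; rest ⊤}
  B2:  IN={a:+, b:+, f:+; rest ⊤}  OUT={f:+; rest ⊤}
  B3:  IN={f:+; rest ⊤}  OUT={a:+, f:+; rest ⊤}
  B4:  IN={f:+; rest ⊤}  OUT={c:-, f:+; rest ⊤}
  B5:  IN={c:-, f:+; rest ⊤}  OUT={c:-; rest ⊤}

Merge at B5: IN[B5] = OUT[B4] = {a: ⊤, b: ⊤, c: -, d: ⊤, e: ⊤, f: +}

Answer: {a: ⊤, b: ⊤, c: -, d: ⊤, e: ⊤, f: +}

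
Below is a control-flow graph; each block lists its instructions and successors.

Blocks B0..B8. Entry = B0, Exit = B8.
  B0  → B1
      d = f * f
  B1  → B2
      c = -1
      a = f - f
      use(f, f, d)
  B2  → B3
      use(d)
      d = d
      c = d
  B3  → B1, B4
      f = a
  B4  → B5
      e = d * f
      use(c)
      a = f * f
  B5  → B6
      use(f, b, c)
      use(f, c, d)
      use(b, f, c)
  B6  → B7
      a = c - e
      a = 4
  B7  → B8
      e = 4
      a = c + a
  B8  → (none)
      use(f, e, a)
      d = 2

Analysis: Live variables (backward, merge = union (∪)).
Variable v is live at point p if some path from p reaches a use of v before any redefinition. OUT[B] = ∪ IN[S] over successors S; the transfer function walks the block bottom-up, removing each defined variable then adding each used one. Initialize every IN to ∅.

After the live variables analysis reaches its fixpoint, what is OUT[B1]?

Converged values:
  B0: | IN={b, f} | OUT={b, d, f}
  B1: | IN={b, d, f} | OUT={a, b, d}
  B2: | IN={a, b, d} | OUT={a, b, c, d}
  B3: | IN={a, b, c, d} | OUT={b, c, d, f}
  B4: | IN={b, c, d, f} | OUT={b, c, d, e, f}
  B5: | IN={b, c, d, e, f} | OUT={c, e, f}
  B6: | IN={c, e, f} | OUT={a, c, f}
  B7: | IN={a, c, f} | OUT={a, e, f}
  B8: | IN={a, e, f} | OUT={}

Merge at B1: OUT[B1] = IN[B2] = {a, b, d}

Answer: {a, b, d}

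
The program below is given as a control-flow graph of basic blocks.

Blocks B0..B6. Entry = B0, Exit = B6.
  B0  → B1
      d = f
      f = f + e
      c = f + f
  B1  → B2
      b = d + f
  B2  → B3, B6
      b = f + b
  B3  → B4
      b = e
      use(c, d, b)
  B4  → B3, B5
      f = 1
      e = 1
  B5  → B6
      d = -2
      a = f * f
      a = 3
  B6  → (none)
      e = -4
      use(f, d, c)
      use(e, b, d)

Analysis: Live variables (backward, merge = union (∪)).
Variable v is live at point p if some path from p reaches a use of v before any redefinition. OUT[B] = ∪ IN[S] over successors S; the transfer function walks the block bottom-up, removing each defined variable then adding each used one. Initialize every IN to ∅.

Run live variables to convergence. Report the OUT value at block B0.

Answer: {c, d, e, f}

Derivation:
Converged values:
  B0:  IN={e, f}  OUT={c, d, e, f}
  B1:  IN={c, d, e, f}  OUT={b, c, d, e, f}
  B2:  IN={b, c, d, e, f}  OUT={b, c, d, e, f}
  B3:  IN={c, d, e}  OUT={b, c, d}
  B4:  IN={b, c, d}  OUT={b, c, d, e, f}
  B5:  IN={b, c, f}  OUT={b, c, d, f}
  B6:  IN={b, c, d, f}  OUT={}

Merge at B0: OUT[B0] = IN[B1] = {c, d, e, f}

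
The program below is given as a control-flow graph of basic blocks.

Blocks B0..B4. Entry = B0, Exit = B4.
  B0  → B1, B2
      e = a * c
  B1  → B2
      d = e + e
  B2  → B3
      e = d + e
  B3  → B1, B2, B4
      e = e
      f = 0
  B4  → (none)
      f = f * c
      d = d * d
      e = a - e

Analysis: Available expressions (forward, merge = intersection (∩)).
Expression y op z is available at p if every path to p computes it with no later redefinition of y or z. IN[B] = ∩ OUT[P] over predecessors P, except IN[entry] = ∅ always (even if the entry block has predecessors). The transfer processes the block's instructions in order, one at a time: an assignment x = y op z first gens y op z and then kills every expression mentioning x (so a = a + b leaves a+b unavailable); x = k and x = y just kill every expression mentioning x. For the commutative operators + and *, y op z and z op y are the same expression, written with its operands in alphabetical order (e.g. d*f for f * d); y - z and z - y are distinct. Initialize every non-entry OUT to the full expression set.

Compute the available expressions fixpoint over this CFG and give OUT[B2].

Answer: {a*c}

Trace:
Converged values:
  B0: | IN={} | OUT={a*c}
  B1: | IN={a*c} | OUT={a*c, e+e}
  B2: | IN={a*c} | OUT={a*c}
  B3: | IN={a*c} | OUT={a*c}
  B4: | IN={a*c} | OUT={a*c}

Merge at B2: IN[B2] = OUT[B0] ∩ OUT[B1] ∩ OUT[B3] = {a*c}
Applying B2's transfer function to that IN value gives OUT[B2] (row B2 above).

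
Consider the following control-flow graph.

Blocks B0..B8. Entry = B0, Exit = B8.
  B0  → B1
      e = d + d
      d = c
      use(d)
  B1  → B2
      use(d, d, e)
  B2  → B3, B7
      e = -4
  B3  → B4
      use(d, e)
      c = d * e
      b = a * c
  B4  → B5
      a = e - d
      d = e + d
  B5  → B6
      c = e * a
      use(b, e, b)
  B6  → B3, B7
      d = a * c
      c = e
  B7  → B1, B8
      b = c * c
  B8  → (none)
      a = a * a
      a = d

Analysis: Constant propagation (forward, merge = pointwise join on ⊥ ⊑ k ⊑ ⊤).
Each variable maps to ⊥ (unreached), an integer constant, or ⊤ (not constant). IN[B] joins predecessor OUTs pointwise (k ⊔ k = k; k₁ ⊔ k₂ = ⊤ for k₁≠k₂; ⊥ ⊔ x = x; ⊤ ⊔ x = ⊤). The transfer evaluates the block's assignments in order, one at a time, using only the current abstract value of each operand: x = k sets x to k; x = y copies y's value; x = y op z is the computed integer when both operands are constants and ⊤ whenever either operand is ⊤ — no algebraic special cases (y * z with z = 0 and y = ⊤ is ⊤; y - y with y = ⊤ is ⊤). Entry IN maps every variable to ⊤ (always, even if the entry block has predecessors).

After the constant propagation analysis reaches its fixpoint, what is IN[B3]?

Answer: {a: ⊤, b: ⊤, c: ⊤, d: ⊤, e: -4, f: ⊤}

Working:
Converged values:
  B0:  IN=(all ⊤)  OUT=(all ⊤)
  B1:  IN=(all ⊤)  OUT=(all ⊤)
  B2:  IN=(all ⊤)  OUT={e:-4; rest ⊤}
  B3:  IN={e:-4; rest ⊤}  OUT={e:-4; rest ⊤}
  B4:  IN={e:-4; rest ⊤}  OUT={e:-4; rest ⊤}
  B5:  IN={e:-4; rest ⊤}  OUT={e:-4; rest ⊤}
  B6:  IN={e:-4; rest ⊤}  OUT={c:-4, e:-4; rest ⊤}
  B7:  IN={e:-4; rest ⊤}  OUT={e:-4; rest ⊤}
  B8:  IN={e:-4; rest ⊤}  OUT={e:-4; rest ⊤}

Merge at B3: IN[B3] = OUT[B2] ⊔ OUT[B6] = {a: ⊤, b: ⊤, c: ⊤, d: ⊤, e: -4, f: ⊤}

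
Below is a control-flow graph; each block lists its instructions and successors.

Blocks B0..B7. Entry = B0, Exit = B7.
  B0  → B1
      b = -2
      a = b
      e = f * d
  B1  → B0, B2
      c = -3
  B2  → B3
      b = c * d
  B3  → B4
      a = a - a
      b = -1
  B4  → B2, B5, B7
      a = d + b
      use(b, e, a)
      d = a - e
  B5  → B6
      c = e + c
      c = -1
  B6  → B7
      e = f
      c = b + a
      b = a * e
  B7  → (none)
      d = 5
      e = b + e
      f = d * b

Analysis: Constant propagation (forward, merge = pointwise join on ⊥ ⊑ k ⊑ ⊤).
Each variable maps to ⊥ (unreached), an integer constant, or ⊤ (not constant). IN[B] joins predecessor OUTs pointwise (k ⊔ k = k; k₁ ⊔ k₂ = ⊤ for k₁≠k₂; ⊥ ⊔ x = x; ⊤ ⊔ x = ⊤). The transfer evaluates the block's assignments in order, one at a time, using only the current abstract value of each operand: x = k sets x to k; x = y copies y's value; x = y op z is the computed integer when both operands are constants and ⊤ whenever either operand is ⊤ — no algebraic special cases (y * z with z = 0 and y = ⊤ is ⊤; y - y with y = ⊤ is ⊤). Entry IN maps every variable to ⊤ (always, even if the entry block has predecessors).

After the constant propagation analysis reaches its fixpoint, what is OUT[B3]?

Converged values:
  B0:  IN=(all ⊤)  OUT={a:-2, b:-2; rest ⊤}
  B1:  IN={a:-2, b:-2; rest ⊤}  OUT={a:-2, b:-2, c:-3; rest ⊤}
  B2:  IN={c:-3; rest ⊤}  OUT={c:-3; rest ⊤}
  B3:  IN={c:-3; rest ⊤}  OUT={b:-1, c:-3; rest ⊤}
  B4:  IN={b:-1, c:-3; rest ⊤}  OUT={b:-1, c:-3; rest ⊤}
  B5:  IN={b:-1, c:-3; rest ⊤}  OUT={b:-1, c:-1; rest ⊤}
  B6:  IN={b:-1, c:-1; rest ⊤}  OUT=(all ⊤)
  B7:  IN=(all ⊤)  OUT={d:5; rest ⊤}

Merge at B3: IN[B3] = OUT[B2] = {a: ⊤, b: ⊤, c: -3, d: ⊤, e: ⊤, f: ⊤}
Applying B3's transfer function to that IN value gives OUT[B3] (row B3 above).

Answer: {a: ⊤, b: -1, c: -3, d: ⊤, e: ⊤, f: ⊤}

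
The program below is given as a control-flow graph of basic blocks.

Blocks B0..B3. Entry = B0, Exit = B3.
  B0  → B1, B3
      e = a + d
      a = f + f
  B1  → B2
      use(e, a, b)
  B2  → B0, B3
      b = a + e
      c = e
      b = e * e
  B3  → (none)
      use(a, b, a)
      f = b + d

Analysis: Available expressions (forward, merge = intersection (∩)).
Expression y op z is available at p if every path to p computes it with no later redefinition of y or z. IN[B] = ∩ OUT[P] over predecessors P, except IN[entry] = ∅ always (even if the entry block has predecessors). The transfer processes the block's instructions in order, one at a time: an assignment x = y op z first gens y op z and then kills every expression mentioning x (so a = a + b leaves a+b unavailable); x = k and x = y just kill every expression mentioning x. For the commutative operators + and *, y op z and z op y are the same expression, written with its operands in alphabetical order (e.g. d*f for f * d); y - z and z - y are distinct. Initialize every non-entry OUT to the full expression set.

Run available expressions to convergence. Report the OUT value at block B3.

Per-block solution:
  B0:  IN={}  OUT={f+f}
  B1:  IN={f+f}  OUT={f+f}
  B2:  IN={f+f}  OUT={a+e, e*e, f+f}
  B3:  IN={f+f}  OUT={b+d}

Merge at B3: IN[B3] = OUT[B0] ∩ OUT[B2] = {f+f}
Applying B3's transfer function to that IN value gives OUT[B3] (row B3 above).

Answer: {b+d}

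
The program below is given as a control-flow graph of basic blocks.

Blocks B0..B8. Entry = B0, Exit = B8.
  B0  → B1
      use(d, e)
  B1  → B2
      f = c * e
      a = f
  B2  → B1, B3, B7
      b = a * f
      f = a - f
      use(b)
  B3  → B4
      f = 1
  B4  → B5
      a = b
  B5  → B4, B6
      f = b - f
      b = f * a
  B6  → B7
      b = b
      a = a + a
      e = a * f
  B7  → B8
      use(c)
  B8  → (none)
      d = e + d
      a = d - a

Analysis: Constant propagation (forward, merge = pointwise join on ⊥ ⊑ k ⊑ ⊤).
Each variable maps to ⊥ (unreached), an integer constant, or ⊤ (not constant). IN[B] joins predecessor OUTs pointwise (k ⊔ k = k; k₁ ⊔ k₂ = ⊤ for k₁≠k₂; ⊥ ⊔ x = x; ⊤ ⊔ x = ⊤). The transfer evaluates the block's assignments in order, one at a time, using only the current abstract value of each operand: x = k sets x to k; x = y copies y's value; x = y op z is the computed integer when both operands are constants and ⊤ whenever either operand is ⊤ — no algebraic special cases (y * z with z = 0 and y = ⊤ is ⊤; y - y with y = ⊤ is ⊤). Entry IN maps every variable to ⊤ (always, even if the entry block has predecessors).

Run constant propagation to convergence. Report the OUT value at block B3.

Answer: {a: ⊤, b: ⊤, c: ⊤, d: ⊤, e: ⊤, f: 1}

Working:
Per-block solution:
  B0:  IN=(all ⊤)  OUT=(all ⊤)
  B1:  IN=(all ⊤)  OUT=(all ⊤)
  B2:  IN=(all ⊤)  OUT=(all ⊤)
  B3:  IN=(all ⊤)  OUT={f:1; rest ⊤}
  B4:  IN=(all ⊤)  OUT=(all ⊤)
  B5:  IN=(all ⊤)  OUT=(all ⊤)
  B6:  IN=(all ⊤)  OUT=(all ⊤)
  B7:  IN=(all ⊤)  OUT=(all ⊤)
  B8:  IN=(all ⊤)  OUT=(all ⊤)

Merge at B3: IN[B3] = OUT[B2] = {a: ⊤, b: ⊤, c: ⊤, d: ⊤, e: ⊤, f: ⊤}
Applying B3's transfer function to that IN value gives OUT[B3] (row B3 above).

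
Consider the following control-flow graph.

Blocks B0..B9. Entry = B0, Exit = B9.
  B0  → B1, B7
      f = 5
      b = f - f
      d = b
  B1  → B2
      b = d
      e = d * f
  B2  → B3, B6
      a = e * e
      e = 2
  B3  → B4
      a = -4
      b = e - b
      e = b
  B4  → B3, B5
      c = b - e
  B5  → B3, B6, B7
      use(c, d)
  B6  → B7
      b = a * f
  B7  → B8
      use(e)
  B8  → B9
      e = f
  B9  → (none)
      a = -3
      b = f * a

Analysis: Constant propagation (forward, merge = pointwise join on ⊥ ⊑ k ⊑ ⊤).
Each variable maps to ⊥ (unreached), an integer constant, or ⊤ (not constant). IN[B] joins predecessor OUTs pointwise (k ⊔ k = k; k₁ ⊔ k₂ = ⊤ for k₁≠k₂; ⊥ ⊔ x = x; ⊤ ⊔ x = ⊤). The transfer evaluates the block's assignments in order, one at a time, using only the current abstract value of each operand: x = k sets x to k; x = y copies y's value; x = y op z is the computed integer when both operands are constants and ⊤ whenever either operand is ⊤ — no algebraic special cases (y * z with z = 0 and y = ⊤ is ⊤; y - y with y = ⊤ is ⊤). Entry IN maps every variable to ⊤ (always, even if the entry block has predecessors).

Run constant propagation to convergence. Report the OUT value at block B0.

Answer: {a: ⊤, b: 0, c: ⊤, d: 0, e: ⊤, f: 5}

Trace:
Per-block solution:
  B0:  IN=(all ⊤)  OUT={b:0, d:0, f:5; rest ⊤}
  B1:  IN={b:0, d:0, f:5; rest ⊤}  OUT={b:0, d:0, e:0, f:5; rest ⊤}
  B2:  IN={b:0, d:0, e:0, f:5; rest ⊤}  OUT={a:0, b:0, d:0, e:2, f:5; rest ⊤}
  B3:  IN={d:0, f:5; rest ⊤}  OUT={a:-4, d:0, f:5; rest ⊤}
  B4:  IN={a:-4, d:0, f:5; rest ⊤}  OUT={a:-4, d:0, f:5; rest ⊤}
  B5:  IN={a:-4, d:0, f:5; rest ⊤}  OUT={a:-4, d:0, f:5; rest ⊤}
  B6:  IN={d:0, f:5; rest ⊤}  OUT={d:0, f:5; rest ⊤}
  B7:  IN={d:0, f:5; rest ⊤}  OUT={d:0, f:5; rest ⊤}
  B8:  IN={d:0, f:5; rest ⊤}  OUT={d:0, e:5, f:5; rest ⊤}
  B9:  IN={d:0, e:5, f:5; rest ⊤}  OUT={a:-3, b:-15, d:0, e:5, f:5; rest ⊤}

B0 is the boundary node: IN[B0] = {a: ⊤, b: ⊤, c: ⊤, d: ⊤, e: ⊤, f: ⊤}
Applying B0's transfer function to that IN value gives OUT[B0] (row B0 above).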